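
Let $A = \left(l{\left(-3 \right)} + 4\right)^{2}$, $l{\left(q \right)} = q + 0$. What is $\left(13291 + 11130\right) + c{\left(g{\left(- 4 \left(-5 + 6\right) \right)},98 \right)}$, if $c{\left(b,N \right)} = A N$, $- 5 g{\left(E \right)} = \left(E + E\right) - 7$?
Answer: $24519$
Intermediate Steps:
$l{\left(q \right)} = q$
$g{\left(E \right)} = \frac{7}{5} - \frac{2 E}{5}$ ($g{\left(E \right)} = - \frac{\left(E + E\right) - 7}{5} = - \frac{2 E - 7}{5} = - \frac{-7 + 2 E}{5} = \frac{7}{5} - \frac{2 E}{5}$)
$A = 1$ ($A = \left(-3 + 4\right)^{2} = 1^{2} = 1$)
$c{\left(b,N \right)} = N$ ($c{\left(b,N \right)} = 1 N = N$)
$\left(13291 + 11130\right) + c{\left(g{\left(- 4 \left(-5 + 6\right) \right)},98 \right)} = \left(13291 + 11130\right) + 98 = 24421 + 98 = 24519$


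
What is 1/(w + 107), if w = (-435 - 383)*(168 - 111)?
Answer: -1/46519 ≈ -2.1497e-5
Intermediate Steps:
w = -46626 (w = -818*57 = -46626)
1/(w + 107) = 1/(-46626 + 107) = 1/(-46519) = -1/46519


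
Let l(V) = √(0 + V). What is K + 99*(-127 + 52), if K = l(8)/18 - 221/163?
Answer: -1210496/163 + √2/9 ≈ -7426.2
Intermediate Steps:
l(V) = √V
K = -221/163 + √2/9 (K = √8/18 - 221/163 = (2*√2)*(1/18) - 221*1/163 = √2/9 - 221/163 = -221/163 + √2/9 ≈ -1.1987)
K + 99*(-127 + 52) = (-221/163 + √2/9) + 99*(-127 + 52) = (-221/163 + √2/9) + 99*(-75) = (-221/163 + √2/9) - 7425 = -1210496/163 + √2/9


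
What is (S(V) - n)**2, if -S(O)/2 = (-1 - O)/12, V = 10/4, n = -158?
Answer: 3621409/144 ≈ 25149.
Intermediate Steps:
V = 5/2 (V = 10*(1/4) = 5/2 ≈ 2.5000)
S(O) = 1/6 + O/6 (S(O) = -2*(-1 - O)/12 = -2*(-1/12 - O/12) = 1/6 + O/6)
(S(V) - n)**2 = ((1/6 + (1/6)*(5/2)) - 1*(-158))**2 = ((1/6 + 5/12) + 158)**2 = (7/12 + 158)**2 = (1903/12)**2 = 3621409/144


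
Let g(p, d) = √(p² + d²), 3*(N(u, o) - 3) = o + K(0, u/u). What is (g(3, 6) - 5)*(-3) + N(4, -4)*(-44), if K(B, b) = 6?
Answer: -439/3 - 9*√5 ≈ -166.46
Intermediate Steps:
N(u, o) = 5 + o/3 (N(u, o) = 3 + (o + 6)/3 = 3 + (6 + o)/3 = 3 + (2 + o/3) = 5 + o/3)
g(p, d) = √(d² + p²)
(g(3, 6) - 5)*(-3) + N(4, -4)*(-44) = (√(6² + 3²) - 5)*(-3) + (5 + (⅓)*(-4))*(-44) = (√(36 + 9) - 5)*(-3) + (5 - 4/3)*(-44) = (√45 - 5)*(-3) + (11/3)*(-44) = (3*√5 - 5)*(-3) - 484/3 = (-5 + 3*√5)*(-3) - 484/3 = (15 - 9*√5) - 484/3 = -439/3 - 9*√5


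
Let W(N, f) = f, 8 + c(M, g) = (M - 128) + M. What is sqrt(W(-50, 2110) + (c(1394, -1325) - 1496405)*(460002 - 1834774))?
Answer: sqrt(2053569801426) ≈ 1.4330e+6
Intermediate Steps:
c(M, g) = -136 + 2*M (c(M, g) = -8 + ((M - 128) + M) = -8 + ((-128 + M) + M) = -8 + (-128 + 2*M) = -136 + 2*M)
sqrt(W(-50, 2110) + (c(1394, -1325) - 1496405)*(460002 - 1834774)) = sqrt(2110 + ((-136 + 2*1394) - 1496405)*(460002 - 1834774)) = sqrt(2110 + ((-136 + 2788) - 1496405)*(-1374772)) = sqrt(2110 + (2652 - 1496405)*(-1374772)) = sqrt(2110 - 1493753*(-1374772)) = sqrt(2110 + 2053569799316) = sqrt(2053569801426)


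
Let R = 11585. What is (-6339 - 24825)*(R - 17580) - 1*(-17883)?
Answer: 186846063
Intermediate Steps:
(-6339 - 24825)*(R - 17580) - 1*(-17883) = (-6339 - 24825)*(11585 - 17580) - 1*(-17883) = -31164*(-5995) + 17883 = 186828180 + 17883 = 186846063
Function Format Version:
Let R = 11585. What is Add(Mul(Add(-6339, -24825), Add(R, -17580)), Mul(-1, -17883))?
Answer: 186846063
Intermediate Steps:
Add(Mul(Add(-6339, -24825), Add(R, -17580)), Mul(-1, -17883)) = Add(Mul(Add(-6339, -24825), Add(11585, -17580)), Mul(-1, -17883)) = Add(Mul(-31164, -5995), 17883) = Add(186828180, 17883) = 186846063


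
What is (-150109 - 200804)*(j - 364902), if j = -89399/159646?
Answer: 20442518960575083/159646 ≈ 1.2805e+11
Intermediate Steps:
j = -89399/159646 (j = -89399*1/159646 = -89399/159646 ≈ -0.55998)
(-150109 - 200804)*(j - 364902) = (-150109 - 200804)*(-89399/159646 - 364902) = -350913*(-58255234091/159646) = 20442518960575083/159646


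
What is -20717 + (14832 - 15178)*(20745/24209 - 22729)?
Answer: 189876525283/24209 ≈ 7.8432e+6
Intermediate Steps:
-20717 + (14832 - 15178)*(20745/24209 - 22729) = -20717 - 346*(20745*(1/24209) - 22729) = -20717 - 346*(20745/24209 - 22729) = -20717 - 346*(-550225616/24209) = -20717 + 190378063136/24209 = 189876525283/24209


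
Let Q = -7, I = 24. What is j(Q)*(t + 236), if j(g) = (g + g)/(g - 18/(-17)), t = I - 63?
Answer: 46886/101 ≈ 464.22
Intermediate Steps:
t = -39 (t = 24 - 63 = -39)
j(g) = 2*g/(18/17 + g) (j(g) = (2*g)/(g - 18*(-1/17)) = (2*g)/(g + 18/17) = (2*g)/(18/17 + g) = 2*g/(18/17 + g))
j(Q)*(t + 236) = (34*(-7)/(18 + 17*(-7)))*(-39 + 236) = (34*(-7)/(18 - 119))*197 = (34*(-7)/(-101))*197 = (34*(-7)*(-1/101))*197 = (238/101)*197 = 46886/101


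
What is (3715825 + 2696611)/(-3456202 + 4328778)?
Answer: 1603109/218144 ≈ 7.3489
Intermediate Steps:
(3715825 + 2696611)/(-3456202 + 4328778) = 6412436/872576 = 6412436*(1/872576) = 1603109/218144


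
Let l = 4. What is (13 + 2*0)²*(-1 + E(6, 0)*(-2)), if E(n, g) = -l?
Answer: 1183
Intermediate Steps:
E(n, g) = -4 (E(n, g) = -1*4 = -4)
(13 + 2*0)²*(-1 + E(6, 0)*(-2)) = (13 + 2*0)²*(-1 - 4*(-2)) = (13 + 0)²*(-1 + 8) = 13²*7 = 169*7 = 1183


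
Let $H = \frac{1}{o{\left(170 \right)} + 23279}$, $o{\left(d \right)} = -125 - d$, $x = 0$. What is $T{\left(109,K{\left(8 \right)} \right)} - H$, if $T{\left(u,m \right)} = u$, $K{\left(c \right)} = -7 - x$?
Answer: $\frac{2505255}{22984} \approx 109.0$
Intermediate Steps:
$K{\left(c \right)} = -7$ ($K{\left(c \right)} = -7 - 0 = -7 + 0 = -7$)
$H = \frac{1}{22984}$ ($H = \frac{1}{\left(-125 - 170\right) + 23279} = \frac{1}{-295 + 23279} = \frac{1}{22984} \approx 4.3509 \cdot 10^{-5}$)
$T{\left(109,K{\left(8 \right)} \right)} - H = 109 - \frac{1}{22984} = \frac{2505255}{22984}$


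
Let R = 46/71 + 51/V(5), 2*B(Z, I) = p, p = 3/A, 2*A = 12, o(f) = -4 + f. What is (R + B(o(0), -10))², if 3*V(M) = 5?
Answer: 2000504529/2016400 ≈ 992.12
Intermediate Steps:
V(M) = 5/3 (V(M) = (⅓)*5 = 5/3)
A = 6 (A = (½)*12 = 6)
p = ½ (p = 3/6 = 3*(⅙) = ½ ≈ 0.50000)
B(Z, I) = ¼ (B(Z, I) = (½)*(½) = ¼)
R = 11093/355 (R = 46/71 + 51/(5/3) = 46*(1/71) + 51*(⅗) = 46/71 + 153/5 = 11093/355 ≈ 31.248)
(R + B(o(0), -10))² = (11093/355 + ¼)² = (44727/1420)² = 2000504529/2016400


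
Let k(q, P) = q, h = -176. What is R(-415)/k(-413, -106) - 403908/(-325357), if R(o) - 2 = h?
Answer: 223426122/134372441 ≈ 1.6627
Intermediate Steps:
R(o) = -174 (R(o) = 2 - 176 = -174)
R(-415)/k(-413, -106) - 403908/(-325357) = -174/(-413) - 403908/(-325357) = -174*(-1/413) - 403908*(-1/325357) = 174/413 + 403908/325357 = 223426122/134372441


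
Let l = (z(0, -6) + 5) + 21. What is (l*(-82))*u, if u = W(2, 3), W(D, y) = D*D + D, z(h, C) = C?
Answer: -9840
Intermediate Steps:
W(D, y) = D + D² (W(D, y) = D² + D = D + D²)
u = 6 (u = 2*(1 + 2) = 2*3 = 6)
l = 20 (l = (-6 + 5) + 21 = -1 + 21 = 20)
(l*(-82))*u = (20*(-82))*6 = -1640*6 = -9840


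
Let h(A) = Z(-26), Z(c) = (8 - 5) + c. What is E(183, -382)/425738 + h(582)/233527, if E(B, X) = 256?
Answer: 24995469/49710658963 ≈ 0.00050282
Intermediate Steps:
Z(c) = 3 + c
h(A) = -23 (h(A) = 3 - 26 = -23)
E(183, -382)/425738 + h(582)/233527 = 256/425738 - 23/233527 = 256*(1/425738) - 23*1/233527 = 128/212869 - 23/233527 = 24995469/49710658963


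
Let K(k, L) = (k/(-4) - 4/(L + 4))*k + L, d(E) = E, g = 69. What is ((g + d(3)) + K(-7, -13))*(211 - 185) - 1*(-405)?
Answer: 27713/18 ≈ 1539.6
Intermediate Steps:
K(k, L) = L + k*(-4/(4 + L) - k/4) (K(k, L) = (k*(-1/4) - 4/(4 + L))*k + L = (-k/4 - 4/(4 + L))*k + L = (-4/(4 + L) - k/4)*k + L = k*(-4/(4 + L) - k/4) + L = L + k*(-4/(4 + L) - k/4))
((g + d(3)) + K(-7, -13))*(211 - 185) - 1*(-405) = ((69 + 3) + ((-13)**2 - 1*(-7)**2 - 4*(-7) + 4*(-13) - 1/4*(-13)*(-7)**2)/(4 - 13))*(211 - 185) - 1*(-405) = (72 + (169 - 1*49 + 28 - 52 - 1/4*(-13)*49)/(-9))*26 + 405 = (72 - (169 - 49 + 28 - 52 + 637/4)/9)*26 + 405 = (72 - 1/9*1021/4)*26 + 405 = (72 - 1021/36)*26 + 405 = (1571/36)*26 + 405 = 20423/18 + 405 = 27713/18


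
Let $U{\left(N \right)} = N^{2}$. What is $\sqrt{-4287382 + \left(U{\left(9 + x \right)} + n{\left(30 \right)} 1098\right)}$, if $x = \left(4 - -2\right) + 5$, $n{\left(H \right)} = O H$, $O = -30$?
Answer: $i \sqrt{5275182} \approx 2296.8 i$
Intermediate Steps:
$n{\left(H \right)} = - 30 H$
$x = 11$ ($x = \left(4 + 2\right) + 5 = 6 + 5 = 11$)
$\sqrt{-4287382 + \left(U{\left(9 + x \right)} + n{\left(30 \right)} 1098\right)} = \sqrt{-4287382 + \left(\left(9 + 11\right)^{2} + \left(-30\right) 30 \cdot 1098\right)} = \sqrt{-4287382 + \left(20^{2} - 988200\right)} = \sqrt{-4287382 + \left(400 - 988200\right)} = \sqrt{-4287382 - 987800} = \sqrt{-5275182} = i \sqrt{5275182}$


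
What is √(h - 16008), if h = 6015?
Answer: I*√9993 ≈ 99.965*I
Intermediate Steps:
√(h - 16008) = √(6015 - 16008) = √(-9993) = I*√9993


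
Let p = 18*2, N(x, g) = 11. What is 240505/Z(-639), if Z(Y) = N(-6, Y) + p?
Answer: 240505/47 ≈ 5117.1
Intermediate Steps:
p = 36
Z(Y) = 47 (Z(Y) = 11 + 36 = 47)
240505/Z(-639) = 240505/47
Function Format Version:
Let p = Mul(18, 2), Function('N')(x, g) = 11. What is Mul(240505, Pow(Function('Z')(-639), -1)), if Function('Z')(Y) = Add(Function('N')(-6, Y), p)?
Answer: Rational(240505, 47) ≈ 5117.1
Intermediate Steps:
p = 36
Function('Z')(Y) = 47 (Function('Z')(Y) = Add(11, 36) = 47)
Mul(240505, Pow(Function('Z')(-639), -1)) = Mul(240505, Pow(47, -1)) = Mul(240505, Rational(1, 47)) = Rational(240505, 47)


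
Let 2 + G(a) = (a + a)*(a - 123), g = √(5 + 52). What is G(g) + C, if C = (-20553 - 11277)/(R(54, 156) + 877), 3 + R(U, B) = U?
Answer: 36053/464 - 246*√57 ≈ -1779.6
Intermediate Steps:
R(U, B) = -3 + U
g = √57 ≈ 7.5498
G(a) = -2 + 2*a*(-123 + a) (G(a) = -2 + (a + a)*(a - 123) = -2 + (2*a)*(-123 + a) = -2 + 2*a*(-123 + a))
C = -15915/464 (C = (-20553 - 11277)/((-3 + 54) + 877) = -31830/(51 + 877) = -31830/928 = -31830*1/928 = -15915/464 ≈ -34.300)
G(g) + C = (-2 - 246*√57 + 2*(√57)²) - 15915/464 = (-2 - 246*√57 + 2*57) - 15915/464 = (-2 - 246*√57 + 114) - 15915/464 = (112 - 246*√57) - 15915/464 = 36053/464 - 246*√57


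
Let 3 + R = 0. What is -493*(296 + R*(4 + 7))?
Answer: -129659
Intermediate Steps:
R = -3 (R = -3 + 0 = -3)
-493*(296 + R*(4 + 7)) = -493*(296 - 3*(4 + 7)) = -493*(296 - 3*11) = -493*(296 - 33) = -493*263 = -129659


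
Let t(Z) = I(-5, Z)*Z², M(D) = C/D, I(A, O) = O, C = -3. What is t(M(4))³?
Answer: -19683/262144 ≈ -0.075085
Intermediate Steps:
M(D) = -3/D
t(Z) = Z³ (t(Z) = Z*Z² = Z³)
t(M(4))³ = ((-3/4)³)³ = ((-3*¼)³)³ = ((-¾)³)³ = (-27/64)³ = -19683/262144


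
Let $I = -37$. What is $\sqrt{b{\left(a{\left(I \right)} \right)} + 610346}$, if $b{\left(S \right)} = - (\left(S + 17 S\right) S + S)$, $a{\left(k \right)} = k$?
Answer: $\sqrt{585741} \approx 765.34$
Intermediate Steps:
$b{\left(S \right)} = - S - 18 S^{2}$ ($b{\left(S \right)} = - (18 S S + S) = - (18 S^{2} + S) = - (S + 18 S^{2}) = - S - 18 S^{2}$)
$\sqrt{b{\left(a{\left(I \right)} \right)} + 610346} = \sqrt{\left(-1\right) \left(-37\right) \left(1 + 18 \left(-37\right)\right) + 610346} = \sqrt{\left(-1\right) \left(-37\right) \left(1 - 666\right) + 610346} = \sqrt{\left(-1\right) \left(-37\right) \left(-665\right) + 610346} = \sqrt{-24605 + 610346} = \sqrt{585741}$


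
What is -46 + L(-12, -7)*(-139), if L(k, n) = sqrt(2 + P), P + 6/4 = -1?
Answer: -46 - 139*I*sqrt(2)/2 ≈ -46.0 - 98.288*I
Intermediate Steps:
P = -5/2 (P = -3/2 - 1 = -5/2 ≈ -2.5000)
L(k, n) = I*sqrt(2)/2 (L(k, n) = sqrt(2 - 5/2) = sqrt(-1/2) = I*sqrt(2)/2)
-46 + L(-12, -7)*(-139) = -46 + (I*sqrt(2)/2)*(-139) = -46 - 139*I*sqrt(2)/2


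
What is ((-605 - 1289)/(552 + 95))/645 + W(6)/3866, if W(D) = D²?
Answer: 3850568/806669895 ≈ 0.0047734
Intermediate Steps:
((-605 - 1289)/(552 + 95))/645 + W(6)/3866 = ((-605 - 1289)/(552 + 95))/645 + 6²/3866 = -1894/647*(1/645) + 36*(1/3866) = -1894*1/647*(1/645) + 18/1933 = -1894/647*1/645 + 18/1933 = -1894/417315 + 18/1933 = 3850568/806669895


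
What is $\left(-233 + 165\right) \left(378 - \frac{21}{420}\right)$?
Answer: $- \frac{128503}{5} \approx -25701.0$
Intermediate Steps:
$\left(-233 + 165\right) \left(378 - \frac{21}{420}\right) = - 68 \left(378 - \frac{1}{20}\right) = \left(-68\right) \frac{7559}{20} = - \frac{128503}{5}$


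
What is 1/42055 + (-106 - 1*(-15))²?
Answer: 348257456/42055 ≈ 8281.0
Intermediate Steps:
1/42055 + (-106 - 1*(-15))² = 1/42055 + (-106 + 15)² = 1/42055 + (-91)² = 1/42055 + 8281 = 348257456/42055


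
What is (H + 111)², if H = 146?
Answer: 66049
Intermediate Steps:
(H + 111)² = (146 + 111)² = 257² = 66049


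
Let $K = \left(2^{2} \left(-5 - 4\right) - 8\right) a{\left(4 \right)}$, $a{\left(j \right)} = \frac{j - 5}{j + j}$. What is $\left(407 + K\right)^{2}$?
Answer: $\frac{680625}{4} \approx 1.7016 \cdot 10^{5}$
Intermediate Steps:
$a{\left(j \right)} = \frac{-5 + j}{2 j}$
$K = \frac{11}{2}$ ($K = \left(2^{2} \left(-5 - 4\right) - 8\right) \frac{-5 + 4}{2 \cdot 4} = \left(4 \left(-9\right) - 8\right) \frac{1}{2} \cdot \frac{1}{4} \left(-1\right) = \left(-36 - 8\right) \left(- \frac{1}{8}\right) = \left(-44\right) \left(- \frac{1}{8}\right) = \frac{11}{2} \approx 5.5$)
$\left(407 + K\right)^{2} = \left(407 + \frac{11}{2}\right)^{2} = \left(\frac{825}{2}\right)^{2} = \frac{680625}{4}$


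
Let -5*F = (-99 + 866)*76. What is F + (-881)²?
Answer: 3822513/5 ≈ 7.6450e+5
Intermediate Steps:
F = -58292/5 (F = -(-99 + 866)*76/5 = -767*76/5 = -⅕*58292 = -58292/5 ≈ -11658.)
F + (-881)² = -58292/5 + (-881)² = -58292/5 + 776161 = 3822513/5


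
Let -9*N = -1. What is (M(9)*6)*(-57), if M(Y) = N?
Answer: -38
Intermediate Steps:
N = ⅑ (N = -⅑*(-1) = ⅑ ≈ 0.11111)
M(Y) = ⅑
(M(9)*6)*(-57) = ((⅑)*6)*(-57) = (⅔)*(-57) = -38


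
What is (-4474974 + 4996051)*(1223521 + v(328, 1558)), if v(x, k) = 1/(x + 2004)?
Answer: 1486763457257921/2332 ≈ 6.3755e+11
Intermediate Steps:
v(x, k) = 1/(2004 + x)
(-4474974 + 4996051)*(1223521 + v(328, 1558)) = (-4474974 + 4996051)*(1223521 + 1/(2004 + 328)) = 521077*(1223521 + 1/2332) = 521077*(2853250973/2332) = 1486763457257921/2332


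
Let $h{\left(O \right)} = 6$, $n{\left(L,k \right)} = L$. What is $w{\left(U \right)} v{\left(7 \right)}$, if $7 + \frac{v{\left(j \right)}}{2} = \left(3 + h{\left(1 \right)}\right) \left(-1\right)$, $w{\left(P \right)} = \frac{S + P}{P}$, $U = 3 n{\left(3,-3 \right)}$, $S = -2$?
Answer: $- \frac{224}{9} \approx -24.889$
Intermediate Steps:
$U = 9$ ($U = 3 \cdot 3 = 9$)
$w{\left(P \right)} = \frac{-2 + P}{P}$
$v{\left(j \right)} = -32$ ($v{\left(j \right)} = -14 + 2 \left(3 + 6\right) \left(-1\right) = -14 + 2 \cdot 9 \left(-1\right) = -14 + 2 \left(-9\right) = -14 - 18 = -32$)
$w{\left(U \right)} v{\left(7 \right)} = \frac{-2 + 9}{9} \left(-32\right) = \frac{1}{9} \cdot 7 \left(-32\right) = \frac{7}{9} \left(-32\right) = - \frac{224}{9}$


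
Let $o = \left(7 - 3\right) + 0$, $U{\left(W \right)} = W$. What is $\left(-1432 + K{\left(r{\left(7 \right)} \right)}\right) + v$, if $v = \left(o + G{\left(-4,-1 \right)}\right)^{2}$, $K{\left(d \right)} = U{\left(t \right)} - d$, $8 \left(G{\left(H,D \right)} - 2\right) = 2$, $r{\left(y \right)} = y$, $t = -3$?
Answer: $- \frac{22447}{16} \approx -1402.9$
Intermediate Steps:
$G{\left(H,D \right)} = \frac{9}{4}$ ($G{\left(H,D \right)} = 2 + \frac{1}{8} \cdot 2 = 2 + \frac{1}{4} = \frac{9}{4}$)
$K{\left(d \right)} = -3 - d$
$o = 4$ ($o = 4 + 0 = 4$)
$v = \frac{625}{16}$ ($v = \left(4 + \frac{9}{4}\right)^{2} = \left(\frac{25}{4}\right)^{2} = \frac{625}{16} \approx 39.063$)
$\left(-1432 + K{\left(r{\left(7 \right)} \right)}\right) + v = \left(-1432 - 10\right) + \frac{625}{16} = -1442 + \frac{625}{16} = - \frac{22447}{16}$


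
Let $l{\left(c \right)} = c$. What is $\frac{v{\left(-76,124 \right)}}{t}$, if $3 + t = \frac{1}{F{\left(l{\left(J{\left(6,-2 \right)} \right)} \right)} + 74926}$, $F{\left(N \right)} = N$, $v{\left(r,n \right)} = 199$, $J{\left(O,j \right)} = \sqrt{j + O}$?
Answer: $- \frac{14910672}{224783} \approx -66.334$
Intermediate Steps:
$J{\left(O,j \right)} = \sqrt{O + j}$
$t = - \frac{224783}{74928}$ ($t = -3 + \frac{1}{\sqrt{6 - 2} + 74926} = -3 + \frac{1}{\sqrt{4} + 74926} = -3 + \frac{1}{2 + 74926} = -3 + \frac{1}{74928} = - \frac{224783}{74928} \approx -3.0$)
$\frac{v{\left(-76,124 \right)}}{t} = \frac{199}{- \frac{224783}{74928}} = 199 \left(- \frac{74928}{224783}\right) = - \frac{14910672}{224783}$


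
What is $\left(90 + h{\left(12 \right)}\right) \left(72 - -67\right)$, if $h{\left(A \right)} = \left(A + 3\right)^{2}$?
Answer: $43785$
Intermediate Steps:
$h{\left(A \right)} = \left(3 + A\right)^{2}$
$\left(90 + h{\left(12 \right)}\right) \left(72 - -67\right) = \left(90 + \left(3 + 12\right)^{2}\right) \left(72 - -67\right) = \left(90 + 15^{2}\right) \left(72 + 67\right) = \left(90 + 225\right) 139 = 315 \cdot 139 = 43785$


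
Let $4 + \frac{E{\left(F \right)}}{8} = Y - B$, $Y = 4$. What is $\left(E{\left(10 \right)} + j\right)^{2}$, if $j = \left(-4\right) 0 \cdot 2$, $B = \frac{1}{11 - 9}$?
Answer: $16$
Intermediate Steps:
$B = \frac{1}{2} \approx 0.5$
$E{\left(F \right)} = -4$ ($E{\left(F \right)} = -32 + 8 \left(4 - \frac{1}{2}\right) = -32 + 8 \cdot \frac{7}{2} = -32 + 28 = -4$)
$j = 0$ ($j = 0 \cdot 2 = 0$)
$\left(E{\left(10 \right)} + j\right)^{2} = \left(-4 + 0\right)^{2} = \left(-4\right)^{2} = 16$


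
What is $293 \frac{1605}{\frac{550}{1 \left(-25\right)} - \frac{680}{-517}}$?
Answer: $- \frac{243127005}{10694} \approx -22735.0$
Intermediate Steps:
$293 \frac{1605}{\frac{550}{1 \left(-25\right)} - \frac{680}{-517}} = 293 \frac{1605}{\frac{550}{-25} - - \frac{680}{517}} = 293 \frac{1605}{550 \left(- \frac{1}{25}\right) + \frac{680}{517}} = 293 \frac{1605}{-22 + \frac{680}{517}} = 293 \frac{1605}{- \frac{10694}{517}} = 293 \cdot 1605 \left(- \frac{517}{10694}\right) = 293 \left(- \frac{829785}{10694}\right) = - \frac{243127005}{10694}$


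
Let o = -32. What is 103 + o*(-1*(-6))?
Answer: -89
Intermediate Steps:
103 + o*(-1*(-6)) = 103 - (-32)*(-6) = 103 - 32*6 = 103 - 192 = -89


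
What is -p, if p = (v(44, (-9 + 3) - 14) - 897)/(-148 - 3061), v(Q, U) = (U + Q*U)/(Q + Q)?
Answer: -19959/70598 ≈ -0.28271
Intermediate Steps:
v(Q, U) = (U + Q*U)/(2*Q) (v(Q, U) = (U + Q*U)/((2*Q)) = (U + Q*U)*(1/(2*Q)) = (U + Q*U)/(2*Q))
p = 19959/70598 (p = ((½)*((-9 + 3) - 14)*(1 + 44)/44 - 897)/(-148 - 3061) = ((½)*(-6 - 14)*(1/44)*45 - 897)/(-3209) = ((½)*(-20)*(1/44)*45 - 897)*(-1/3209) = (-225/22 - 897)*(-1/3209) = -19959/22*(-1/3209) = 19959/70598 ≈ 0.28271)
-p = -1*19959/70598 = -19959/70598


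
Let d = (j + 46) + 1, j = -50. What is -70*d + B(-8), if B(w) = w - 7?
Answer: 195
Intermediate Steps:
B(w) = -7 + w
d = -3 (d = (-50 + 46) + 1 = -4 + 1 = -3)
-70*d + B(-8) = -70*(-3) + (-7 - 8) = 210 - 15 = 195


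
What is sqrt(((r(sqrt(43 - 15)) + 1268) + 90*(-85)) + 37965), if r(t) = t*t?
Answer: sqrt(31611) ≈ 177.79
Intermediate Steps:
r(t) = t**2
sqrt(((r(sqrt(43 - 15)) + 1268) + 90*(-85)) + 37965) = sqrt((((sqrt(43 - 15))**2 + 1268) + 90*(-85)) + 37965) = sqrt((((sqrt(28))**2 + 1268) - 7650) + 37965) = sqrt((((2*sqrt(7))**2 + 1268) - 7650) + 37965) = sqrt(((28 + 1268) - 7650) + 37965) = sqrt((1296 - 7650) + 37965) = sqrt(-6354 + 37965) = sqrt(31611)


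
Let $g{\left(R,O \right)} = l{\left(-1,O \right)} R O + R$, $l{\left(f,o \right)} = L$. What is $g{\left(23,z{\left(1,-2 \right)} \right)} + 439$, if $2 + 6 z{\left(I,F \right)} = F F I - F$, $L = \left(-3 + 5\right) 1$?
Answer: $\frac{1478}{3} \approx 492.67$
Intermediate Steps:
$L = 2$ ($L = 2 \cdot 1 = 2$)
$l{\left(f,o \right)} = 2$
$z{\left(I,F \right)} = - \frac{1}{3} - \frac{F}{6} + \frac{I F^{2}}{6}$ ($z{\left(I,F \right)} = - \frac{1}{3} + \frac{F F I - F}{6} = - \frac{1}{3} + \frac{F^{2} I - F}{6} = - \frac{1}{3} + \frac{I F^{2} - F}{6} = - \frac{1}{3} + \frac{- F + I F^{2}}{6} = - \frac{1}{3} + \left(- \frac{F}{6} + \frac{I F^{2}}{6}\right) = - \frac{1}{3} - \frac{F}{6} + \frac{I F^{2}}{6}$)
$g{\left(R,O \right)} = R + 2 O R$ ($g{\left(R,O \right)} = 2 R O + R = 2 O R + R = R + 2 O R$)
$g{\left(23,z{\left(1,-2 \right)} \right)} + 439 = 23 \left(1 + 2 \left(- \frac{1}{3} - - \frac{1}{3} + \frac{1}{6} \cdot 1 \left(-2\right)^{2}\right)\right) + 439 = 23 \left(1 + 2 \left(- \frac{1}{3} + \frac{1}{3} + \frac{1}{6} \cdot 1 \cdot 4\right)\right) + 439 = 23 \left(1 + 2 \left(- \frac{1}{3} + \frac{1}{3} + \frac{2}{3}\right)\right) + 439 = 23 \left(1 + 2 \cdot \frac{2}{3}\right) + 439 = 23 \left(1 + \frac{4}{3}\right) + 439 = 23 \cdot \frac{7}{3} + 439 = \frac{161}{3} + 439 = \frac{1478}{3}$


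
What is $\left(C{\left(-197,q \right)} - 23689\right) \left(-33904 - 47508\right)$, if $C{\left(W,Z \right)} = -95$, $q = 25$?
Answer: $1936303008$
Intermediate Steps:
$\left(C{\left(-197,q \right)} - 23689\right) \left(-33904 - 47508\right) = \left(-95 - 23689\right) \left(-33904 - 47508\right) = \left(-23784\right) \left(-81412\right) = 1936303008$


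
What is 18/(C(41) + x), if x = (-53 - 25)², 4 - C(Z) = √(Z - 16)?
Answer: 18/6083 ≈ 0.0029591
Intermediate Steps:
C(Z) = 4 - √(-16 + Z) (C(Z) = 4 - √(Z - 16) = 4 - √(-16 + Z))
x = 6084 (x = (-78)² = 6084)
18/(C(41) + x) = 18/((4 - √(-16 + 41)) + 6084) = 18/((4 - √25) + 6084) = 18/((4 - 1*5) + 6084) = 18/((4 - 5) + 6084) = 18/(-1 + 6084) = 18/6083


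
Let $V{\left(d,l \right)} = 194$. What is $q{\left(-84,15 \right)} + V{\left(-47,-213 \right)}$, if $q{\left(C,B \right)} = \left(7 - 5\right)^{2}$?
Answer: $198$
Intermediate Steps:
$q{\left(C,B \right)} = 4$ ($q{\left(C,B \right)} = 2^{2} = 4$)
$q{\left(-84,15 \right)} + V{\left(-47,-213 \right)} = 4 + 194 = 198$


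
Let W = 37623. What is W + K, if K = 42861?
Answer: 80484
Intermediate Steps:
W + K = 37623 + 42861 = 80484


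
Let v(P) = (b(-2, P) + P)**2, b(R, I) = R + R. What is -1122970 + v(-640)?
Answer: -708234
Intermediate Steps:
b(R, I) = 2*R
v(P) = (-4 + P)**2 (v(P) = (2*(-2) + P)**2 = (-4 + P)**2)
-1122970 + v(-640) = -1122970 + (-4 - 640)**2 = -1122970 + (-644)**2 = -1122970 + 414736 = -708234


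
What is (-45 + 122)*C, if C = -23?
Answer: -1771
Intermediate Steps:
(-45 + 122)*C = (-45 + 122)*(-23) = 77*(-23) = -1771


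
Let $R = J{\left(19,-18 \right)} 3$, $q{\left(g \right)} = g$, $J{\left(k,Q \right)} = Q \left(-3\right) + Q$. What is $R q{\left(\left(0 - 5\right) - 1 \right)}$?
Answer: $-648$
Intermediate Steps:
$J{\left(k,Q \right)} = - 2 Q$ ($J{\left(k,Q \right)} = - 3 Q + Q = - 2 Q$)
$R = 108$ ($R = \left(-2\right) \left(-18\right) 3 = 36 \cdot 3 = 108$)
$R q{\left(\left(0 - 5\right) - 1 \right)} = 108 \left(\left(0 - 5\right) - 1\right) = 108 \left(-5 - 1\right) = 108 \left(-6\right) = -648$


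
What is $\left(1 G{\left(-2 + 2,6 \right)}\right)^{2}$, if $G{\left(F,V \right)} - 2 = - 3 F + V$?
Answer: $64$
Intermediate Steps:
$G{\left(F,V \right)} = 2 + V - 3 F$ ($G{\left(F,V \right)} = 2 - \left(- V + 3 F\right) = 2 + V - 3 F$)
$\left(1 G{\left(-2 + 2,6 \right)}\right)^{2} = \left(1 \left(2 + 6 - 3 \left(-2 + 2\right)\right)\right)^{2} = \left(1 \left(2 + 6 - 0\right)\right)^{2} = \left(1 \left(2 + 6 + 0\right)\right)^{2} = \left(1 \cdot 8\right)^{2} = 8^{2} = 64$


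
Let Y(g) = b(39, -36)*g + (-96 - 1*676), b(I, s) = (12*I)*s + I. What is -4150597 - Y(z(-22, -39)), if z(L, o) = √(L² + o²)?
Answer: -4149825 + 16809*√2005 ≈ -3.3972e+6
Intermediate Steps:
b(I, s) = I + 12*I*s (b(I, s) = 12*I*s + I = I + 12*I*s)
Y(g) = -772 - 16809*g (Y(g) = (39*(1 + 12*(-36)))*g + (-96 - 1*676) = (39*(1 - 432))*g + (-96 - 676) = (39*(-431))*g - 772 = -16809*g - 772 = -772 - 16809*g)
-4150597 - Y(z(-22, -39)) = -4150597 - (-772 - 16809*√((-22)² + (-39)²)) = -4150597 - (-772 - 16809*√(484 + 1521)) = -4150597 - (-772 - 16809*√2005) = -4150597 + (772 + 16809*√2005) = -4149825 + 16809*√2005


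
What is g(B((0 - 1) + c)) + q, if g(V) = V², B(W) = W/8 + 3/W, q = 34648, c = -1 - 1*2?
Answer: 554393/16 ≈ 34650.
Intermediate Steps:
c = -3 (c = -1 - 2 = -3)
B(W) = 3/W + W/8 (B(W) = W*(⅛) + 3/W = W/8 + 3/W = 3/W + W/8)
g(B((0 - 1) + c)) + q = (3/((0 - 1) - 3) + ((0 - 1) - 3)/8)² + 34648 = (3/(-1 - 3) + (-1 - 3)/8)² + 34648 = (3/(-4) + (⅛)*(-4))² + 34648 = (3*(-¼) - ½)² + 34648 = (-¾ - ½)² + 34648 = (-5/4)² + 34648 = 25/16 + 34648 = 554393/16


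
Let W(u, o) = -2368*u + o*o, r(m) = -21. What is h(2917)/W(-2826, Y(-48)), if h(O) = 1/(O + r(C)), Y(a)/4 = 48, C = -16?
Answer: 1/19486697472 ≈ 5.1317e-11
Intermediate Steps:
Y(a) = 192 (Y(a) = 4*48 = 192)
W(u, o) = o² - 2368*u (W(u, o) = -2368*u + o² = o² - 2368*u)
h(O) = 1/(-21 + O) (h(O) = 1/(O - 21) = 1/(-21 + O))
h(2917)/W(-2826, Y(-48)) = 1/((-21 + 2917)*(192² - 2368*(-2826))) = 1/(2896*(36864 + 6691968)) = (1/2896)/6728832 = (1/2896)*(1/6728832) = 1/19486697472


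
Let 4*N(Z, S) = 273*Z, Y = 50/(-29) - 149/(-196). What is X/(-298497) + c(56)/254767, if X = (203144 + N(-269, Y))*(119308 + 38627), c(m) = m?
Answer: -9913486515108609/101396246932 ≈ -97770.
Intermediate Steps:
Y = -5479/5684 (Y = 50*(-1/29) - 149*(-1/196) = -50/29 + 149/196 = -5479/5684 ≈ -0.96393)
N(Z, S) = 273*Z/4 (N(Z, S) = (273*Z)/4 = 273*Z/4)
X = 116735917965/4 (X = (203144 + (273/4)*(-269))*(119308 + 38627) = (203144 - 73437/4)*157935 = (739139/4)*157935 = 116735917965/4 ≈ 2.9184e+10)
X/(-298497) + c(56)/254767 = (116735917965/4)/(-298497) + 56/254767 = (116735917965/4)*(-1/298497) + 56*(1/254767) = -38911972655/397996 + 56/254767 = -9913486515108609/101396246932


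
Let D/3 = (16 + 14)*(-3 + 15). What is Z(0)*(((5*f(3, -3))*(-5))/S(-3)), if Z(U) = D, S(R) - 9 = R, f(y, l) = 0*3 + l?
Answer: 13500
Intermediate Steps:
f(y, l) = l (f(y, l) = 0 + l = l)
S(R) = 9 + R
D = 1080 (D = 3*((16 + 14)*(-3 + 15)) = 3*(30*12) = 3*360 = 1080)
Z(U) = 1080
Z(0)*(((5*f(3, -3))*(-5))/S(-3)) = 1080*(((5*(-3))*(-5))/(9 - 3)) = 1080*(-15*(-5)/6) = 1080*(75*(⅙)) = 1080*(25/2) = 13500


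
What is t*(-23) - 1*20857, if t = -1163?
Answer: 5892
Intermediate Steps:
t*(-23) - 1*20857 = -1163*(-23) - 1*20857 = 26749 - 20857 = 5892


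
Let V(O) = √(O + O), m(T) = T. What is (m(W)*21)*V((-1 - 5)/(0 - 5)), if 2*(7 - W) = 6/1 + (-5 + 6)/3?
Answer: 161*√15/5 ≈ 124.71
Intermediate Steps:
W = 23/6 (W = 7 - (6/1 + (-5 + 6)/3)/2 = 7 - (6*1 + 1*(⅓))/2 = 7 - (6 + ⅓)/2 = 7 - ½*19/3 = 7 - 19/6 = 23/6 ≈ 3.8333)
V(O) = √2*√O (V(O) = √(2*O) = √2*√O)
(m(W)*21)*V((-1 - 5)/(0 - 5)) = ((23/6)*21)*(√2*√((-1 - 5)/(0 - 5))) = 161*(√2*√(-6/(-5)))/2 = 161*(√2*√(-6*(-⅕)))/2 = 161*(√2*√(6/5))/2 = 161*(√2*(√30/5))/2 = 161*(2*√15/5)/2 = 161*√15/5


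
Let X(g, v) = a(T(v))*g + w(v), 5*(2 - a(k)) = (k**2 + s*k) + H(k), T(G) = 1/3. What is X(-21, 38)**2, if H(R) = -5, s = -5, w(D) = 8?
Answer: 851929/225 ≈ 3786.4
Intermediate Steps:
T(G) = 1/3
a(k) = 3 + k - k**2/5 (a(k) = 2 - ((k**2 - 5*k) - 5)/5 = 2 - (-5 + k**2 - 5*k)/5 = 2 + (1 + k - k**2/5) = 3 + k - k**2/5)
X(g, v) = 8 + 149*g/45 (X(g, v) = (3 + 1/3 - (1/3)**2/5)*g + 8 = (3 + 1/3 - 1/5*1/9)*g + 8 = (3 + 1/3 - 1/45)*g + 8 = 149*g/45 + 8 = 8 + 149*g/45)
X(-21, 38)**2 = (8 + (149/45)*(-21))**2 = (8 - 1043/15)**2 = (-923/15)**2 = 851929/225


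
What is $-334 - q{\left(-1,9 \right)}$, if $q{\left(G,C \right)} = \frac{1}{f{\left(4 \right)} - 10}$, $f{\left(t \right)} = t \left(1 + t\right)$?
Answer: $- \frac{3341}{10} \approx -334.1$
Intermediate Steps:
$q{\left(G,C \right)} = \frac{1}{10}$ ($q{\left(G,C \right)} = \frac{1}{4 \left(1 + 4\right) - 10} = \frac{1}{4 \cdot 5 - 10} = \frac{1}{20 - 10} = \frac{1}{10}$)
$-334 - q{\left(-1,9 \right)} = -334 - \frac{1}{10} = - \frac{3341}{10}$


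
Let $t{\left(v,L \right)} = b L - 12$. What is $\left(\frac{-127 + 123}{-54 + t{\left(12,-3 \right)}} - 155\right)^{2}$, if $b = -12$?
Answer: $\frac{5396329}{225} \approx 23984.0$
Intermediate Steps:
$t{\left(v,L \right)} = -12 - 12 L$ ($t{\left(v,L \right)} = - 12 L - 12 = -12 - 12 L$)
$\left(\frac{-127 + 123}{-54 + t{\left(12,-3 \right)}} - 155\right)^{2} = \left(\frac{-127 + 123}{-54 - -24} - 155\right)^{2} = \left(- \frac{4}{-54 + \left(-12 + 36\right)} - 155\right)^{2} = \left(- \frac{4}{-54 + 24} - 155\right)^{2} = \left(- \frac{4}{-30} - 155\right)^{2} = \left(\left(-4\right) \left(- \frac{1}{30}\right) - 155\right)^{2} = \left(\frac{2}{15} - 155\right)^{2} = \left(- \frac{2323}{15}\right)^{2} = \frac{5396329}{225}$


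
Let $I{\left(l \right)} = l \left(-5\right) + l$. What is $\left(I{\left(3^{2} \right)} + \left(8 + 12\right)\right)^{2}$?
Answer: $256$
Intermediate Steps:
$I{\left(l \right)} = - 4 l$ ($I{\left(l \right)} = - 5 l + l = - 4 l$)
$\left(I{\left(3^{2} \right)} + \left(8 + 12\right)\right)^{2} = \left(- 4 \cdot 3^{2} + \left(8 + 12\right)\right)^{2} = \left(\left(-4\right) 9 + 20\right)^{2} = \left(-36 + 20\right)^{2} = \left(-16\right)^{2} = 256$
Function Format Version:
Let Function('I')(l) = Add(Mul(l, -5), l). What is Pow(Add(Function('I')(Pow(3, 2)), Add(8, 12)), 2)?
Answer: 256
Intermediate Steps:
Function('I')(l) = Mul(-4, l) (Function('I')(l) = Add(Mul(-5, l), l) = Mul(-4, l))
Pow(Add(Function('I')(Pow(3, 2)), Add(8, 12)), 2) = Pow(Add(Mul(-4, Pow(3, 2)), Add(8, 12)), 2) = Pow(Add(Mul(-4, 9), 20), 2) = Pow(Add(-36, 20), 2) = Pow(-16, 2) = 256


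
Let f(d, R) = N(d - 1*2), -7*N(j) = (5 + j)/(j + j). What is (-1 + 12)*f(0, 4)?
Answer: 33/28 ≈ 1.1786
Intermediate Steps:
N(j) = -(5 + j)/(14*j) (N(j) = -(5 + j)/(7*(j + j)) = -(5 + j)/(7*(2*j)) = -(5 + j)*1/(2*j)/7 = -(5 + j)/(14*j))
f(d, R) = (-3 - d)/(14*(-2 + d)) (f(d, R) = (-5 - (d - 1*2))/(14*(d - 1*2)) = (-5 - (d - 2))/(14*(d - 2)) = (-5 - (-2 + d))/(14*(-2 + d)) = (-5 + (2 - d))/(14*(-2 + d)) = (-3 - d)/(14*(-2 + d)))
(-1 + 12)*f(0, 4) = (-1 + 12)*((-3 - 1*0)/(14*(-2 + 0))) = 11*((1/14)*(-3 + 0)/(-2)) = 11*((1/14)*(-½)*(-3)) = 11*(3/28) = 33/28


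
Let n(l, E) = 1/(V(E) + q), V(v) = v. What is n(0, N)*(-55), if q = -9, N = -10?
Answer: 55/19 ≈ 2.8947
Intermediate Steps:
n(l, E) = 1/(-9 + E) (n(l, E) = 1/(E - 9) = 1/(-9 + E))
n(0, N)*(-55) = -55/(-9 - 10) = -55/(-19) = -1/19*(-55) = 55/19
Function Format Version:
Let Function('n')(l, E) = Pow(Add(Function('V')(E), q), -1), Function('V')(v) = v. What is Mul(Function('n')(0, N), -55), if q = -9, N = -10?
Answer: Rational(55, 19) ≈ 2.8947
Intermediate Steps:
Function('n')(l, E) = Pow(Add(-9, E), -1) (Function('n')(l, E) = Pow(Add(E, -9), -1) = Pow(Add(-9, E), -1))
Mul(Function('n')(0, N), -55) = Mul(Pow(Add(-9, -10), -1), -55) = Mul(Pow(-19, -1), -55) = Mul(Rational(-1, 19), -55) = Rational(55, 19)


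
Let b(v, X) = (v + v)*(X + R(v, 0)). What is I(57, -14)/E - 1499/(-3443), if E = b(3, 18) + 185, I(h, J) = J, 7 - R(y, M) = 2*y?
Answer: 399999/1029457 ≈ 0.38855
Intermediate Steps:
R(y, M) = 7 - 2*y
b(v, X) = 2*v*(7 + X - 2*v) (b(v, X) = (v + v)*(X + (7 - 2*v)) = (2*v)*(7 + X - 2*v) = 2*v*(7 + X - 2*v))
E = 299 (E = 2*3*(7 + 18 - 2*3) + 185 = 2*3*(7 + 18 - 6) + 185 = 2*3*19 + 185 = 114 + 185 = 299)
I(57, -14)/E - 1499/(-3443) = -14/299 - 1499/(-3443) = -14*1/299 - 1499*(-1/3443) = -14/299 + 1499/3443 = 399999/1029457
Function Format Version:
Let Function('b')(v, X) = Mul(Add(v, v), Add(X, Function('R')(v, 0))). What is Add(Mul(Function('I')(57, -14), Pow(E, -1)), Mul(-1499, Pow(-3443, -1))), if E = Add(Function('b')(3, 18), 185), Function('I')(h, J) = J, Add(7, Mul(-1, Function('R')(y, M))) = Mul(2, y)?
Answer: Rational(399999, 1029457) ≈ 0.38855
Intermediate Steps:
Function('R')(y, M) = Add(7, Mul(-2, y)) (Function('R')(y, M) = Add(7, Mul(-1, Mul(2, y))) = Add(7, Mul(-2, y)))
Function('b')(v, X) = Mul(2, v, Add(7, X, Mul(-2, v))) (Function('b')(v, X) = Mul(Add(v, v), Add(X, Add(7, Mul(-2, v)))) = Mul(Mul(2, v), Add(7, X, Mul(-2, v))) = Mul(2, v, Add(7, X, Mul(-2, v))))
E = 299 (E = Add(Mul(2, 3, Add(7, 18, Mul(-2, 3))), 185) = Add(Mul(2, 3, Add(7, 18, -6)), 185) = Add(Mul(2, 3, 19), 185) = Add(114, 185) = 299)
Add(Mul(Function('I')(57, -14), Pow(E, -1)), Mul(-1499, Pow(-3443, -1))) = Add(Mul(-14, Pow(299, -1)), Mul(-1499, Pow(-3443, -1))) = Add(Mul(-14, Rational(1, 299)), Mul(-1499, Rational(-1, 3443))) = Add(Rational(-14, 299), Rational(1499, 3443)) = Rational(399999, 1029457)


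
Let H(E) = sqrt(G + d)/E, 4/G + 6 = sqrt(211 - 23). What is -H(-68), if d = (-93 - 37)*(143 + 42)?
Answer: sqrt(-8681993 + 19*sqrt(47))/1292 ≈ 2.2806*I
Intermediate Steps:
d = -24050 (d = -130*185 = -24050)
G = 4/(-6 + 2*sqrt(47)) (G = 4/(-6 + sqrt(211 - 23)) = 4/(-6 + sqrt(188)) = 4/(-6 + 2*sqrt(47)) ≈ 0.51872)
H(E) = sqrt(-456947/19 + sqrt(47)/19)/E (H(E) = sqrt((3/19 + sqrt(47)/19) - 24050)/E = sqrt(-456947/19 + sqrt(47)/19)/E)
-H(-68) = -sqrt(-8681993 + 19*sqrt(47))/(19*(-68)) = -(-1)*sqrt(-8681993 + 19*sqrt(47))/(19*68) = -(-1)*sqrt(-8681993 + 19*sqrt(47))/1292 = sqrt(-8681993 + 19*sqrt(47))/1292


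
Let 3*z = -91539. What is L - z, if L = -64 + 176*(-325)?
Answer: -26751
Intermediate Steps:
z = -30513 (z = (⅓)*(-91539) = -30513)
L = -57264 (L = -64 - 57200 = -57264)
L - z = -57264 - 1*(-30513) = -57264 + 30513 = -26751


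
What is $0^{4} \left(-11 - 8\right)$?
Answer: $0$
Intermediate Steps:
$0^{4} \left(-11 - 8\right) = 0 \left(-19\right) = 0$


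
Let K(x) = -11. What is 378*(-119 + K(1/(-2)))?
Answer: -49140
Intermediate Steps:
378*(-119 + K(1/(-2))) = 378*(-119 - 11) = 378*(-130) = -49140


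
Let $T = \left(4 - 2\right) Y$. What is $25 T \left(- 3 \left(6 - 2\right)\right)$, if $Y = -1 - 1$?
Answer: $1200$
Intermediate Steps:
$Y = -2$
$T = -4$ ($T = \left(4 - 2\right) \left(-2\right) = 2 \left(-2\right) = -4$)
$25 T \left(- 3 \left(6 - 2\right)\right) = 25 \left(-4\right) \left(- 3 \left(6 - 2\right)\right) = - 100 \left(\left(-3\right) 4\right) = \left(-100\right) \left(-12\right) = 1200$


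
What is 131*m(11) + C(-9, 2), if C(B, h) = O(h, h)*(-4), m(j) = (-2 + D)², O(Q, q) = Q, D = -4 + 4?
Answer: 516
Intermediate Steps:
D = 0
m(j) = 4 (m(j) = (-2 + 0)² = (-2)² = 4)
C(B, h) = -4*h (C(B, h) = h*(-4) = -4*h)
131*m(11) + C(-9, 2) = 131*4 - 4*2 = 524 - 8 = 516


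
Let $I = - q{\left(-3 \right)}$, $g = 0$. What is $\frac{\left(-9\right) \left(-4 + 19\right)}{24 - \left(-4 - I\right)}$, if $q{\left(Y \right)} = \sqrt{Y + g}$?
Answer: $- \frac{3780}{787} - \frac{135 i \sqrt{3}}{787} \approx -4.803 - 0.29711 i$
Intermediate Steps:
$q{\left(Y \right)} = \sqrt{Y}$ ($q{\left(Y \right)} = \sqrt{Y + 0} = \sqrt{Y}$)
$I = - i \sqrt{3}$ ($I = - \sqrt{-3} = - i \sqrt{3} \approx - 1.732 i$)
$\frac{\left(-9\right) \left(-4 + 19\right)}{24 - \left(-4 - I\right)} = \frac{\left(-9\right) \left(-4 + 19\right)}{24 - \left(-4 - - i \sqrt{3}\right)} = \frac{\left(-9\right) 15}{24 - \left(-4 + i \sqrt{3}\right)} = - \frac{135}{24 + \left(4 - i \sqrt{3}\right)} = - \frac{135}{28 - i \sqrt{3}}$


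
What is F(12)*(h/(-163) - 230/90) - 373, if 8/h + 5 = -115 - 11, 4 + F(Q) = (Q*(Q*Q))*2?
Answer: -1766776265/192177 ≈ -9193.5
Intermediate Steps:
F(Q) = -4 + 2*Q³ (F(Q) = -4 + (Q*(Q*Q))*2 = -4 + (Q*Q²)*2 = -4 + Q³*2 = -4 + 2*Q³)
h = -8/131 (h = 8/(-5 + (-115 - 11)) = 8/(-5 - 126) = 8/(-131) = 8*(-1/131) = -8/131 ≈ -0.061069)
F(12)*(h/(-163) - 230/90) - 373 = (-4 + 2*12³)*(-8/131/(-163) - 230/90) - 373 = (-4 + 2*1728)*(-8/131*(-1/163) - 230*1/90) - 373 = (-4 + 3456)*(8/21353 - 23/9) - 373 = 3452*(-491047/192177) - 373 = -1695094244/192177 - 373 = -1766776265/192177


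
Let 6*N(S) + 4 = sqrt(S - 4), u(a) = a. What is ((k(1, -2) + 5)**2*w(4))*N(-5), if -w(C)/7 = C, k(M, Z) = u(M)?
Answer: 672 - 504*I ≈ 672.0 - 504.0*I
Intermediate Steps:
k(M, Z) = M
w(C) = -7*C
N(S) = -2/3 + sqrt(-4 + S)/6 (N(S) = -2/3 + sqrt(S - 4)/6 = -2/3 + sqrt(-4 + S)/6)
((k(1, -2) + 5)**2*w(4))*N(-5) = ((1 + 5)**2*(-7*4))*(-2/3 + sqrt(-4 - 5)/6) = (6**2*(-28))*(-2/3 + sqrt(-9)/6) = (36*(-28))*(-2/3 + (3*I)/6) = -1008*(-2/3 + I/2) = 672 - 504*I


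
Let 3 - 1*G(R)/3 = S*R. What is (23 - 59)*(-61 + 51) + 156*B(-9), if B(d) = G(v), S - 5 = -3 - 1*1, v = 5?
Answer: -576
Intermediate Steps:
S = 1 (S = 5 + (-3 - 1*1) = 5 + (-3 - 1) = 5 - 4 = 1)
G(R) = 9 - 3*R
B(d) = -6 (B(d) = 9 - 3*5 = 9 - 15 = -6)
(23 - 59)*(-61 + 51) + 156*B(-9) = (23 - 59)*(-61 + 51) + 156*(-6) = -36*(-10) - 936 = 360 - 936 = -576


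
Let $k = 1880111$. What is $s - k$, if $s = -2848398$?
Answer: $-4728509$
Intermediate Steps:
$s - k = -2848398 - 1880111 = -4728509$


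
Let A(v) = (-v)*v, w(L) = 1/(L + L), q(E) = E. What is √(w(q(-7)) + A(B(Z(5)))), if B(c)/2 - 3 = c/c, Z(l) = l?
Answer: I*√12558/14 ≈ 8.0045*I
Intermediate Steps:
w(L) = 1/(2*L)
B(c) = 8 (B(c) = 6 + 2*(c/c) = 6 + 2*1 = 6 + 2 = 8)
A(v) = -v²
√(w(q(-7)) + A(B(Z(5)))) = √((½)/(-7) - 1*8²) = √((½)*(-⅐) - 1*64) = √(-1/14 - 64) = √(-897/14) = I*√12558/14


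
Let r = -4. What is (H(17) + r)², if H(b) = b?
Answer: 169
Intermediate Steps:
(H(17) + r)² = (17 - 4)² = 13² = 169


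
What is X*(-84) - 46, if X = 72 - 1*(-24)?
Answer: -8110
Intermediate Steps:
X = 96 (X = 72 + 24 = 96)
X*(-84) - 46 = 96*(-84) - 46 = -8064 - 46 = -8110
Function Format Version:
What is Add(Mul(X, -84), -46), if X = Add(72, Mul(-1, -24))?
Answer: -8110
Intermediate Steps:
X = 96 (X = Add(72, 24) = 96)
Add(Mul(X, -84), -46) = Add(Mul(96, -84), -46) = Add(-8064, -46) = -8110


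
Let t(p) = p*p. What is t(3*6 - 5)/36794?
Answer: 169/36794 ≈ 0.0045931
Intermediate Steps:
t(p) = p**2
t(3*6 - 5)/36794 = (3*6 - 5)**2/36794 = (18 - 5)**2*(1/36794) = 13**2*(1/36794) = 169*(1/36794) = 169/36794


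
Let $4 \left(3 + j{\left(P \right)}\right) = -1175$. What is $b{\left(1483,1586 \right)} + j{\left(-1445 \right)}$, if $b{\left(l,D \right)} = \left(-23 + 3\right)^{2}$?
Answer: $\frac{413}{4} \approx 103.25$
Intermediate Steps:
$j{\left(P \right)} = - \frac{1187}{4}$ ($j{\left(P \right)} = -3 + \frac{1}{4} \left(-1175\right) = -3 - \frac{1175}{4} = - \frac{1187}{4}$)
$b{\left(l,D \right)} = 400$ ($b{\left(l,D \right)} = \left(-20\right)^{2} = 400$)
$b{\left(1483,1586 \right)} + j{\left(-1445 \right)} = 400 - \frac{1187}{4} = \frac{413}{4}$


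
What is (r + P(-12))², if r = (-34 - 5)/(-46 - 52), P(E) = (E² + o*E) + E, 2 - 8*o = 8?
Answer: 192016449/9604 ≈ 19993.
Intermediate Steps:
o = -¾ (o = ¼ - ⅛*8 = ¼ - 1 = -¾ ≈ -0.75000)
P(E) = E² + E/4 (P(E) = (E² - 3*E/4) + E = E² + E/4)
r = 39/98 (r = -39/(-98) = -39*(-1/98) = 39/98 ≈ 0.39796)
(r + P(-12))² = (39/98 - 12*(¼ - 12))² = (39/98 - 12*(-47/4))² = (39/98 + 141)² = (13857/98)² = 192016449/9604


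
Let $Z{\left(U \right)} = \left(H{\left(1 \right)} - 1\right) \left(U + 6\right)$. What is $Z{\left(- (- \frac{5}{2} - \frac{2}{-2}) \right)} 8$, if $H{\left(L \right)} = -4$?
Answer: $-300$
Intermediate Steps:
$Z{\left(U \right)} = -30 - 5 U$ ($Z{\left(U \right)} = \left(-4 - 1\right) \left(U + 6\right) = - 5 \left(6 + U\right) = -30 - 5 U$)
$Z{\left(- (- \frac{5}{2} - \frac{2}{-2}) \right)} 8 = \left(-30 - 5 \left(- (- \frac{5}{2} - \frac{2}{-2})\right)\right) 8 = \left(-30 - 5 \left(- (\left(-5\right) \frac{1}{2} - -1)\right)\right) 8 = \left(-30 - 5 \left(- (- \frac{5}{2} + 1)\right)\right) 8 = \left(-30 - 5 \left(\left(-1\right) \left(- \frac{3}{2}\right)\right)\right) 8 = \left(-30 - \frac{15}{2}\right) 8 = \left(- \frac{75}{2}\right) 8 = -300$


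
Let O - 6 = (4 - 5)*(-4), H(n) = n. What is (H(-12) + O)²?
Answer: 4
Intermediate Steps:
O = 10 (O = 6 + (4 - 5)*(-4) = 6 - 1*(-4) = 6 + 4 = 10)
(H(-12) + O)² = (-12 + 10)² = (-2)² = 4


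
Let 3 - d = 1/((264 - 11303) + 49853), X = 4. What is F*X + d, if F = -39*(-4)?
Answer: 24336377/38814 ≈ 627.00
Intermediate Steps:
F = 156
d = 116441/38814 (d = 3 - 1/((264 - 11303) + 49853) = 3 - 1/(-11039 + 49853) = 3 - 1/38814 = 116441/38814 ≈ 3.0000)
F*X + d = 156*4 + 116441/38814 = 624 + 116441/38814 = 24336377/38814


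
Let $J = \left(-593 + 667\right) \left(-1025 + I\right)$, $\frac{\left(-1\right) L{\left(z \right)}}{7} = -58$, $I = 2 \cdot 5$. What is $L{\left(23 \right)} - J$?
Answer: $75516$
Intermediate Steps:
$I = 10$
$L{\left(z \right)} = 406$ ($L{\left(z \right)} = \left(-7\right) \left(-58\right) = 406$)
$J = -75110$ ($J = \left(-593 + 667\right) \left(-1025 + 10\right) = 74 \left(-1015\right) = -75110$)
$L{\left(23 \right)} - J = 406 - -75110 = 406 + 75110 = 75516$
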